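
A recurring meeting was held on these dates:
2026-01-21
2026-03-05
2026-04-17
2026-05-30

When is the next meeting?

2026-07-12

Every event comes 43 days after the last (43, 43, 43).
2026-05-30 + 43 days = 2026-07-12.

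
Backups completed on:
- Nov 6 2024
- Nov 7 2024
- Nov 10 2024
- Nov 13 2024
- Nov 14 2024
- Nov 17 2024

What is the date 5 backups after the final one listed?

The gap pattern 1, 3, 3, 1, 3 repeats every 3 events.
These are the Wednesdays, Thursdays and Sundays of each week.
Next Wednesday: Nov 20 2024.
Next Thursday: Nov 21 2024.
Next Sunday: Nov 24 2024.
Next Wednesday: Nov 27 2024.
Next Thursday: Nov 28 2024.

Nov 28 2024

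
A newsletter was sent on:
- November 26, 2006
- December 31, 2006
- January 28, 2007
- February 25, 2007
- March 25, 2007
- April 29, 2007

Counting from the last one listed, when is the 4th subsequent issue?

All Sundays; the gaps (35, 28, 28, 28, 35) vary with month length.
This is the last Sunday of each month.
Last Sunday of May 2007: May 27, 2007.
June 2007 ends with Sunday June 24, 2007.
July 2007 ends with Sunday July 29, 2007.
August 2007 ends with Sunday August 26, 2007.

August 26, 2007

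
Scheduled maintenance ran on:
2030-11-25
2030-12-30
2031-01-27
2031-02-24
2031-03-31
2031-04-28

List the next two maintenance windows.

All Mondays; the gaps (35, 28, 28, 35, 28) vary with month length.
This is the last Monday of each month.
Last Monday of May 2031: 2031-05-26.
June 2031 ends with Monday 2031-06-30.

2031-05-26, 2031-06-30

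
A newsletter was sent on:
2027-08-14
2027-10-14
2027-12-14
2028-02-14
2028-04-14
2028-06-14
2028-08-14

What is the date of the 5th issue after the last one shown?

2029-06-14

Each date is the 14th; the gaps (61, 61, 62, 60, 61, 61) track the month lengths.
The rule is the 14th of every 2 months.
October 2028: 2028-10-14.
Next: December 2028 → 2028-12-14.
February 2029: 2029-02-14.
Next: April 2029 → 2029-04-14.
June 2029: 2029-06-14.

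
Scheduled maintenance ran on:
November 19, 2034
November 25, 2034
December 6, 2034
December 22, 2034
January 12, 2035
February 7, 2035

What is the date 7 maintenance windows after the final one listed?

December 26, 2035

Intervals are 6, 11, 16, 21, 26 days — an arithmetic progression with common difference 5.
Next gap: 31 days. February 7, 2035 + 31 days = March 10, 2035.
Next gap: 36 days. March 10, 2035 + 36 days = April 15, 2035.
Next gap: 41 days. April 15, 2035 + 41 days = May 26, 2035.
Next gap: 46 days. May 26, 2035 + 46 days = July 11, 2035.
Next gap: 51 days. July 11, 2035 + 51 days = August 31, 2035.
Next gap: 56 days. August 31, 2035 + 56 days = October 26, 2035.
Next gap: 61 days. October 26, 2035 + 61 days = December 26, 2035.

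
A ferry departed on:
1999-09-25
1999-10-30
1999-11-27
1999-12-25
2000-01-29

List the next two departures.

2000-02-26, 2000-03-25

Every date is a Saturday; gaps 35, 28, 28, 35 days.
Each is the last Saturday of its month (at least one falls on the 29th or later, ruling out '4th Saturday').
February 2000 ends with Saturday 2000-02-26.
March 2000 ends with Saturday 2000-03-25.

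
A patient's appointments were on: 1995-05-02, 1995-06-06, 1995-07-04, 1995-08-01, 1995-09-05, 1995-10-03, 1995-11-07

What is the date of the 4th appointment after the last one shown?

1996-03-05

Gaps: 35, 28, 28, 35, 28, 35 days — a mix of 28 and 35. Every date is a Tuesday.
Each is the 1st Tuesday of its month.
December 1995 — 1st Tuesday is 1995-12-05.
January 1996 — 1st Tuesday is 1996-01-02.
February 1996 — 1st Tuesday is 1996-02-06.
March 1996 — 1st Tuesday is 1996-03-05.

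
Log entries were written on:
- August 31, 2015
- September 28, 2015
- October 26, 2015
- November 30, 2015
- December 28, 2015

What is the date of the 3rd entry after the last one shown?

March 28, 2016

These are Mondays with 28, 28, 35, 28-day gaps.
Each is the final Monday of its month — August 31, 2015 is past the 28th, so '4th Monday' doesn't fit.
January 2016 ends with Monday January 25, 2016.
Last Monday of February 2016: February 29, 2016.
March 2016 ends with Monday March 28, 2016.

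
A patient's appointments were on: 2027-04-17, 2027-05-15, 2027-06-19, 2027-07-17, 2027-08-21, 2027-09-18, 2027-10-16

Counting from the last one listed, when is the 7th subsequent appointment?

All dates are Saturdays, 28, 35, 28, 35, 28, 28 days apart.
Specifically, the 3rd Saturday of each month.
3rd Saturday of November 2027: 2027-11-20.
December 2027 — 3rd Saturday is 2027-12-18.
3rd Saturday of January 2028: 2028-01-15.
February 2028 — 3rd Saturday is 2028-02-19.
March 2028 — 3rd Saturday is 2028-03-18.
3rd Saturday of April 2028: 2028-04-15.
May 2028 — 3rd Saturday is 2028-05-20.

2028-05-20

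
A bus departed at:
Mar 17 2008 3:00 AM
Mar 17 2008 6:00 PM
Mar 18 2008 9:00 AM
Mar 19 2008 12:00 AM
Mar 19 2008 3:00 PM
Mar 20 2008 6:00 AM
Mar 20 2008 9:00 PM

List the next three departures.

Gaps: 15, 15, 15, 15, 15, 15 hours — each event is 15 hours after the previous one.
Mar 20 2008 9:00 PM + 15 h = Mar 21 2008 12:00 PM.
Mar 21 2008 12:00 PM + 15 h = Mar 22 2008 3:00 AM.
Mar 22 2008 3:00 AM + 15 h = Mar 22 2008 6:00 PM.

Mar 21 2008 12:00 PM, Mar 22 2008 3:00 AM, Mar 22 2008 6:00 PM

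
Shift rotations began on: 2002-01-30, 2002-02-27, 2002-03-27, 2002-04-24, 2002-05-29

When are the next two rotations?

These are Wednesdays with 28, 28, 28, 35-day gaps.
Each is the final Wednesday of its month — 2002-01-30 is past the 28th, so '4th Wednesday' doesn't fit.
June 2002 ends with Wednesday 2002-06-26.
July 2002 ends with Wednesday 2002-07-31.

2002-06-26, 2002-07-31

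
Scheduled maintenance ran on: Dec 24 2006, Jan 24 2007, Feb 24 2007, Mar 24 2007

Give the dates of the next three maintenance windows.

The day-of-month is always 24 (31, 31, 28 days between events).
So this recurs on the 24th of each month.
Next: April 2007 → Apr 24 2007.
May 2007: May 24 2007.
June 2007: Jun 24 2007.

Apr 24 2007, May 24 2007, Jun 24 2007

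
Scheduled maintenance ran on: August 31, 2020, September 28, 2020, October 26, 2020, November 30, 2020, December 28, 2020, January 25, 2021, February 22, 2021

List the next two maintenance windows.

These are Mondays with 28, 28, 35, 28, 28, 28-day gaps.
Each is the final Monday of its month — August 31, 2020 is past the 28th, so '4th Monday' doesn't fit.
March 2021 ends with Monday March 29, 2021.
April 2021 ends with Monday April 26, 2021.

March 29, 2021; April 26, 2021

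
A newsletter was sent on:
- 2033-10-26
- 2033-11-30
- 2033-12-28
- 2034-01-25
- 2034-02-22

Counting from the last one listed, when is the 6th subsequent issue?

2034-08-30

All Wednesdays; the gaps (35, 28, 28, 28) vary with month length.
This is the last Wednesday of each month.
Last Wednesday of March 2034: 2034-03-29.
Last Wednesday of April 2034: 2034-04-26.
Last Wednesday of May 2034: 2034-05-31.
June 2034 ends with Wednesday 2034-06-28.
July 2034 ends with Wednesday 2034-07-26.
August 2034 ends with Wednesday 2034-08-30.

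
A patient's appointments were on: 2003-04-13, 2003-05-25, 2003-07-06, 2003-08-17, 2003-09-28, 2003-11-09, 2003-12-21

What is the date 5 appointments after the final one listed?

Gaps between consecutive events: 42, 42, 42, 42, 42, 42 days — a constant 42-day interval.
2003-12-21 + 42 days = 2004-02-01.
2004-02-01 + 42 days = 2004-03-14.
2004-03-14 + 42 days = 2004-04-25.
2004-04-25 + 42 days = 2004-06-06.
2004-06-06 + 42 days = 2004-07-18.

2004-07-18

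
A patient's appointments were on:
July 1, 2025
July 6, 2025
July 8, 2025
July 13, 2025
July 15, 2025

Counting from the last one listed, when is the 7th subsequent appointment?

Every event lands on a Tuesday or Sunday (gaps cycle 5, 2, 5, 2).
So the schedule is: every Tuesday and Sunday.
The following Sunday is July 20, 2025.
Next Tuesday: July 22, 2025.
The following Sunday is July 27, 2025.
Next Tuesday: July 29, 2025.
Next Sunday: August 3, 2025.
The following Tuesday is August 5, 2025.
The following Sunday is August 10, 2025.

August 10, 2025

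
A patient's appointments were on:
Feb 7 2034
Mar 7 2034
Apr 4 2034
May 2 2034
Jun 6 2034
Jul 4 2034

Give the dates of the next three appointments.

These are Tuesdays at 28- or 35-day spacing (28, 28, 28, 35, 28).
The pattern: 1st Tuesday of the month.
1st Tuesday of August 2034: Aug 1 2034.
1st Tuesday of September 2034: Sep 5 2034.
October 2034 — 1st Tuesday is Oct 3 2034.

Aug 1 2034, Sep 5 2034, Oct 3 2034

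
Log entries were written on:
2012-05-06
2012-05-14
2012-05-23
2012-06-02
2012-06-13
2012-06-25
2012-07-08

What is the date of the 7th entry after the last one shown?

2012-11-04

Gaps: 8, 9, 10, 11, 12, 13 days — each gap is 1 larger than the previous one.
Next gap: 14 days. 2012-07-08 + 14 days = 2012-07-22.
Next gap: 15 days. 2012-07-22 + 15 days = 2012-08-06.
Next gap: 16 days. 2012-08-06 + 16 days = 2012-08-22.
Next gap: 17 days. 2012-08-22 + 17 days = 2012-09-08.
Next gap: 18 days. 2012-09-08 + 18 days = 2012-09-26.
Next gap: 19 days. 2012-09-26 + 19 days = 2012-10-15.
Next gap: 20 days. 2012-10-15 + 20 days = 2012-11-04.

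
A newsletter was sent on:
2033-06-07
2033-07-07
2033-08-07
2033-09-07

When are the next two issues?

Each date is the 7th; the gaps (30, 31, 31) track the month lengths.
The rule is the 7th of each month.
October 2033: 2033-10-07.
November 2033: 2033-11-07.

2033-10-07, 2033-11-07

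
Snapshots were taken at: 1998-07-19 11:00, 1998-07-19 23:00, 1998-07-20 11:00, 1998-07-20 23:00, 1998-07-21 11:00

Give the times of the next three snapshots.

Gaps: 12, 12, 12, 12 hours — each event is 12 hours after the previous one.
1998-07-21 11:00 + 12 h = 1998-07-21 23:00.
1998-07-21 23:00 + 12 h = 1998-07-22 11:00.
1998-07-22 11:00 + 12 h = 1998-07-22 23:00.

1998-07-21 23:00, 1998-07-22 11:00, 1998-07-22 23:00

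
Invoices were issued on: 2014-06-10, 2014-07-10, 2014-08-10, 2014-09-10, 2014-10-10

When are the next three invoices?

2014-11-10, 2014-12-10, 2015-01-10

Gaps: 30, 31, 31, 30 days — not constant. Every event is on the 10th of the month.
Pattern: the 10th of each month.
November 2014: 2014-11-10.
Next: December 2014 → 2014-12-10.
January 2015: 2015-01-10.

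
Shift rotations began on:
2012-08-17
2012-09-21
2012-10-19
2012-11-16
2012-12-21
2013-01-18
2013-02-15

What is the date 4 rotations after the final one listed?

2013-06-21

All dates are Fridays, 35, 28, 28, 35, 28, 28 days apart.
Specifically, the 3rd Friday of each month.
3rd Friday of March 2013: 2013-03-15.
3rd Friday of April 2013: 2013-04-19.
3rd Friday of May 2013: 2013-05-17.
3rd Friday of June 2013: 2013-06-21.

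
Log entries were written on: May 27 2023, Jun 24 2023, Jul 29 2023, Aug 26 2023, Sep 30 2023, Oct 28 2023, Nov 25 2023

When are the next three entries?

Every date is a Saturday; gaps 28, 35, 28, 35, 28, 28 days.
Each is the last Saturday of its month (at least one falls on the 29th or later, ruling out '4th Saturday').
December 2023 ends with Saturday Dec 30 2023.
January 2024 ends with Saturday Jan 27 2024.
Last Saturday of February 2024: Feb 24 2024.

Dec 30 2023, Jan 27 2024, Feb 24 2024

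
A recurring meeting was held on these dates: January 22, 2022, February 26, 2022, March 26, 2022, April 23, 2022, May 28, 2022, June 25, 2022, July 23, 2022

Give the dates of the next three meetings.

August 27, 2022; September 24, 2022; October 22, 2022

Gaps: 35, 28, 28, 35, 28, 28 days — a mix of 28 and 35. Every date is a Saturday.
Each is the 4th Saturday of its month.
4th Saturday of August 2022: August 27, 2022.
4th Saturday of September 2022: September 24, 2022.
4th Saturday of October 2022: October 22, 2022.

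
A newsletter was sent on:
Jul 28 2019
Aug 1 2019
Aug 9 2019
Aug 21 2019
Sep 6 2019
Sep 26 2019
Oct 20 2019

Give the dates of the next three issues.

Nov 17 2019, Dec 19 2019, Jan 24 2020

Intervals are 4, 8, 12, 16, 20, 24 days — an arithmetic progression with common difference 4.
Next gap: 28 days. Oct 20 2019 + 28 days = Nov 17 2019.
Next gap: 32 days. Nov 17 2019 + 32 days = Dec 19 2019.
Next gap: 36 days. Dec 19 2019 + 36 days = Jan 24 2020.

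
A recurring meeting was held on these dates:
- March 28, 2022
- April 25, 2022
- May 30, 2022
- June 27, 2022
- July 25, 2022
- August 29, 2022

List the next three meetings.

September 26, 2022; October 31, 2022; November 28, 2022

These are Mondays with 28, 35, 28, 28, 35-day gaps.
Each is the final Monday of its month — May 30, 2022 is past the 28th, so '4th Monday' doesn't fit.
Last Monday of September 2022: September 26, 2022.
October 2022 ends with Monday October 31, 2022.
Last Monday of November 2022: November 28, 2022.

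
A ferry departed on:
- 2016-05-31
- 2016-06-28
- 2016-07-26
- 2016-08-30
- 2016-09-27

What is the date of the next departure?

2016-10-25

All Tuesdays; the gaps (28, 28, 35, 28) vary with month length.
This is the last Tuesday of each month.
October 2016 ends with Tuesday 2016-10-25.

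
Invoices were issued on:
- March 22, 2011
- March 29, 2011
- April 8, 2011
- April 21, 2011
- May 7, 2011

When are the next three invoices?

Gaps: 7, 10, 13, 16 days — each gap is 3 larger than the previous one.
Next gap: 19 days. May 7, 2011 + 19 days = May 26, 2011.
Next gap: 22 days. May 26, 2011 + 22 days = June 17, 2011.
Next gap: 25 days. June 17, 2011 + 25 days = July 12, 2011.

May 26, 2011; June 17, 2011; July 12, 2011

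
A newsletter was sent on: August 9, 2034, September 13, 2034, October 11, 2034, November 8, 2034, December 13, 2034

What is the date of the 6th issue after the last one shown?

June 13, 2035

All dates are Wednesdays, 35, 28, 28, 35 days apart.
Specifically, the 2nd Wednesday of each month.
2nd Wednesday of January 2035: January 10, 2035.
2nd Wednesday of February 2035: February 14, 2035.
2nd Wednesday of March 2035: March 14, 2035.
2nd Wednesday of April 2035: April 11, 2035.
May 2035 — 2nd Wednesday is May 9, 2035.
June 2035 — 2nd Wednesday is June 13, 2035.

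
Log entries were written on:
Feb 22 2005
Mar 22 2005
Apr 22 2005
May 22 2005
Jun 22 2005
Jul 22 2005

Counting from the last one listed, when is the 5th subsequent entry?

Dec 22 2005

Each date is the 22nd; the gaps (28, 31, 30, 31, 30) track the month lengths.
The rule is the 22nd of each month.
August 2005: Aug 22 2005.
Next: September 2005 → Sep 22 2005.
October 2005: Oct 22 2005.
November 2005: Nov 22 2005.
Next: December 2005 → Dec 22 2005.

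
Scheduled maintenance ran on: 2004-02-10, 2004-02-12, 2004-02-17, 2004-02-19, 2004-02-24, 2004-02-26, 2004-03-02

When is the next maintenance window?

2004-03-04

The gap pattern 2, 5, 2, 5, 2, 5 repeats every 2 events.
These are the Tuesdays and Thursdays of each week.
The following Thursday is 2004-03-04.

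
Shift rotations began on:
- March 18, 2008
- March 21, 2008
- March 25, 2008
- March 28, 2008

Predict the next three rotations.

April 1, 2008; April 4, 2008; April 8, 2008

Every event lands on a Tuesday or Friday (gaps cycle 3, 4, 3).
So the schedule is: every Tuesday and Friday.
Next Tuesday: April 1, 2008.
Next Friday: April 4, 2008.
Next Tuesday: April 8, 2008.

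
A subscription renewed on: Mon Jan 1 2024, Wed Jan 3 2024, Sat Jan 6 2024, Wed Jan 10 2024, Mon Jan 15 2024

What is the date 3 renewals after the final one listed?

Mon Feb 5 2024

The spacing grows by 1 each time: 2, 3, 4, 5 days.
Next gap: 6 days. Mon Jan 15 2024 + 6 days = Sun Jan 21 2024.
Next gap: 7 days. Sun Jan 21 2024 + 7 days = Sun Jan 28 2024.
Next gap: 8 days. Sun Jan 28 2024 + 8 days = Mon Feb 5 2024.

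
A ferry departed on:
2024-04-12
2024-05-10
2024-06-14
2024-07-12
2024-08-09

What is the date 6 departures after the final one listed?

2025-02-14

Gaps: 28, 35, 28, 28 days — a mix of 28 and 35. Every date is a Friday.
Each is the 2nd Friday of its month.
2nd Friday of September 2024: 2024-09-13.
2nd Friday of October 2024: 2024-10-11.
2nd Friday of November 2024: 2024-11-08.
December 2024 — 2nd Friday is 2024-12-13.
2nd Friday of January 2025: 2025-01-10.
2nd Friday of February 2025: 2025-02-14.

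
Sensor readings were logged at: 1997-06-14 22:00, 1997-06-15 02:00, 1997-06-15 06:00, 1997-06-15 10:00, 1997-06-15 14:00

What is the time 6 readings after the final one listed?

1997-06-16 14:00

Gaps: 4, 4, 4, 4 hours — each event is 4 hours after the previous one.
1997-06-15 14:00 + 4 h = 1997-06-15 18:00.
1997-06-15 18:00 + 4 h = 1997-06-15 22:00.
1997-06-15 22:00 + 4 h = 1997-06-16 02:00.
1997-06-16 02:00 + 4 h = 1997-06-16 06:00.
1997-06-16 06:00 + 4 h = 1997-06-16 10:00.
1997-06-16 10:00 + 4 h = 1997-06-16 14:00.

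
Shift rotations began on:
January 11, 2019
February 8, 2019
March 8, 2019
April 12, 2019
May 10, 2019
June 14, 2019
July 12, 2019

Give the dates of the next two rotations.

August 9, 2019; September 13, 2019

Gaps: 28, 28, 35, 28, 35, 28 days — a mix of 28 and 35. Every date is a Friday.
Each is the 2nd Friday of its month.
2nd Friday of August 2019: August 9, 2019.
2nd Friday of September 2019: September 13, 2019.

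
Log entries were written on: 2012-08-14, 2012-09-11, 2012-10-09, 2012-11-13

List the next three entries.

2012-12-11, 2013-01-08, 2013-02-12

These are Tuesdays at 28- or 35-day spacing (28, 28, 35).
The pattern: 2nd Tuesday of the month.
2nd Tuesday of December 2012: 2012-12-11.
2nd Tuesday of January 2013: 2013-01-08.
February 2013 — 2nd Tuesday is 2013-02-12.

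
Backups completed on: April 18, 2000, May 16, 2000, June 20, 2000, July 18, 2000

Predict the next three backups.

August 15, 2000; September 19, 2000; October 17, 2000

These are Tuesdays at 28- or 35-day spacing (28, 35, 28).
The pattern: 3rd Tuesday of the month.
August 2000 — 3rd Tuesday is August 15, 2000.
3rd Tuesday of September 2000: September 19, 2000.
October 2000 — 3rd Tuesday is October 17, 2000.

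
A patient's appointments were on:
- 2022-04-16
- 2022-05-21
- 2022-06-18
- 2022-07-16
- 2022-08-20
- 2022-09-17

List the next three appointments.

These are Saturdays at 28- or 35-day spacing (35, 28, 28, 35, 28).
The pattern: 3rd Saturday of the month.
3rd Saturday of October 2022: 2022-10-15.
3rd Saturday of November 2022: 2022-11-19.
December 2022 — 3rd Saturday is 2022-12-17.

2022-10-15, 2022-11-19, 2022-12-17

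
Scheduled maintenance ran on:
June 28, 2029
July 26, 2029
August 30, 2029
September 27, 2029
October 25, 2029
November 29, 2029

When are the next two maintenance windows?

December 27, 2029; January 31, 2030

These are Thursdays with 28, 35, 28, 28, 35-day gaps.
Each is the final Thursday of its month — August 30, 2029 is past the 28th, so '4th Thursday' doesn't fit.
December 2029 ends with Thursday December 27, 2029.
January 2030 ends with Thursday January 31, 2030.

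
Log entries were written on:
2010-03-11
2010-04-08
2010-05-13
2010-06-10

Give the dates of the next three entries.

2010-07-08, 2010-08-12, 2010-09-09

Gaps: 28, 35, 28 days — a mix of 28 and 35. Every date is a Thursday.
Each is the 2nd Thursday of its month.
July 2010 — 2nd Thursday is 2010-07-08.
August 2010 — 2nd Thursday is 2010-08-12.
September 2010 — 2nd Thursday is 2010-09-09.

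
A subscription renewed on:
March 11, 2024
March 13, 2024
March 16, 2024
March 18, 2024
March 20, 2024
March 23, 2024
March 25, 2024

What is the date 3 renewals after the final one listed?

April 1, 2024

The gap pattern 2, 3, 2, 2, 3, 2 repeats every 3 events.
These are the Mondays, Wednesdays and Saturdays of each week.
The following Wednesday is March 27, 2024.
The following Saturday is March 30, 2024.
The following Monday is April 1, 2024.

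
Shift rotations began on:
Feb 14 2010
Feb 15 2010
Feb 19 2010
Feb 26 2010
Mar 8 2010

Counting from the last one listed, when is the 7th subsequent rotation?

Gaps: 1, 4, 7, 10 days — each gap is 3 larger than the previous one.
Next gap: 13 days. Mar 8 2010 + 13 days = Mar 21 2010.
Next gap: 16 days. Mar 21 2010 + 16 days = Apr 6 2010.
Next gap: 19 days. Apr 6 2010 + 19 days = Apr 25 2010.
Next gap: 22 days. Apr 25 2010 + 22 days = May 17 2010.
Next gap: 25 days. May 17 2010 + 25 days = Jun 11 2010.
Next gap: 28 days. Jun 11 2010 + 28 days = Jul 9 2010.
Next gap: 31 days. Jul 9 2010 + 31 days = Aug 9 2010.

Aug 9 2010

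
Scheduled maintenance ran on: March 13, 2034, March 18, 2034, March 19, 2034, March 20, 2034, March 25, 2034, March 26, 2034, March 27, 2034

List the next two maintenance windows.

The gap pattern 5, 1, 1, 5, 1, 1 repeats every 3 events.
These are the Mondays, Saturdays and Sundays of each week.
Next Saturday: April 1, 2034.
The following Sunday is April 2, 2034.

April 1, 2034; April 2, 2034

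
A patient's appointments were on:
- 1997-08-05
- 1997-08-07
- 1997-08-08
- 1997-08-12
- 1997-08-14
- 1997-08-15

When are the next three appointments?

Gaps: 2, 1, 4, 2, 1 days — not constant, but cyclic with period 3.
The events fall on every Tuesday, Thursday and Friday.
The following Tuesday is 1997-08-19.
Next Thursday: 1997-08-21.
The following Friday is 1997-08-22.

1997-08-19, 1997-08-21, 1997-08-22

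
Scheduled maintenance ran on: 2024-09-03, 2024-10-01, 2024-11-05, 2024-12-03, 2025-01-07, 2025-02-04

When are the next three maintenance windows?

These are Tuesdays at 28- or 35-day spacing (28, 35, 28, 35, 28).
The pattern: 1st Tuesday of the month.
1st Tuesday of March 2025: 2025-03-04.
April 2025 — 1st Tuesday is 2025-04-01.
May 2025 — 1st Tuesday is 2025-05-06.

2025-03-04, 2025-04-01, 2025-05-06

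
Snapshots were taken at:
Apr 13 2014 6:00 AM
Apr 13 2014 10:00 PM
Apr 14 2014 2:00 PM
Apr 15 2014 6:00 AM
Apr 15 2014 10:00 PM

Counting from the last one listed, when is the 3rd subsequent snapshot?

Apr 17 2014 10:00 PM

Spacing: 16, 16, 16, 16 h — constant 16 h.
Apr 15 2014 10:00 PM + 16 h = Apr 16 2014 2:00 PM.
Apr 16 2014 2:00 PM + 16 h = Apr 17 2014 6:00 AM.
Apr 17 2014 6:00 AM + 16 h = Apr 17 2014 10:00 PM.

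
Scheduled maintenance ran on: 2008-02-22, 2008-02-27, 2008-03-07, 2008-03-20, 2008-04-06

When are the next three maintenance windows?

2008-04-27, 2008-05-22, 2008-06-20

Intervals are 5, 9, 13, 17 days — an arithmetic progression with common difference 4.
Next gap: 21 days. 2008-04-06 + 21 days = 2008-04-27.
Next gap: 25 days. 2008-04-27 + 25 days = 2008-05-22.
Next gap: 29 days. 2008-05-22 + 29 days = 2008-06-20.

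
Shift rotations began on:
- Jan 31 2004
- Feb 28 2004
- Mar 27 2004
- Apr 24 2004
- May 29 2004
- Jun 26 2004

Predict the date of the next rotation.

Every date is a Saturday; gaps 28, 28, 28, 35, 28 days.
Each is the last Saturday of its month (at least one falls on the 29th or later, ruling out '4th Saturday').
July 2004 ends with Saturday Jul 31 2004.

Jul 31 2004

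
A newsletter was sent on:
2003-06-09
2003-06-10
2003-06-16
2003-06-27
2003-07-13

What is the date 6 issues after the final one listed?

The spacing grows by 5 each time: 1, 6, 11, 16 days.
Next gap: 21 days. 2003-07-13 + 21 days = 2003-08-03.
Next gap: 26 days. 2003-08-03 + 26 days = 2003-08-29.
Next gap: 31 days. 2003-08-29 + 31 days = 2003-09-29.
Next gap: 36 days. 2003-09-29 + 36 days = 2003-11-04.
Next gap: 41 days. 2003-11-04 + 41 days = 2003-12-15.
Next gap: 46 days. 2003-12-15 + 46 days = 2004-01-30.

2004-01-30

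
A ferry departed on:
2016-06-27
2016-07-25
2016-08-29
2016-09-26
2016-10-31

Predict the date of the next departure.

2016-11-28

These are Mondays with 28, 35, 28, 35-day gaps.
Each is the final Monday of its month — 2016-08-29 is past the 28th, so '4th Monday' doesn't fit.
November 2016 ends with Monday 2016-11-28.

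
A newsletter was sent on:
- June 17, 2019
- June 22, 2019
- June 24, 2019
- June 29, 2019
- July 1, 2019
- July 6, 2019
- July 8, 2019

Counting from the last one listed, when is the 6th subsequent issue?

July 29, 2019

The gap pattern 5, 2, 5, 2, 5, 2 repeats every 2 events.
These are the Mondays and Saturdays of each week.
The following Saturday is July 13, 2019.
The following Monday is July 15, 2019.
Next Saturday: July 20, 2019.
The following Monday is July 22, 2019.
Next Saturday: July 27, 2019.
Next Monday: July 29, 2019.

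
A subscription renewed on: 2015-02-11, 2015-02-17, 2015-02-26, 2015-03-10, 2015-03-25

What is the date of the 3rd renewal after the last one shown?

Gaps: 6, 9, 12, 15 days — each gap is 3 larger than the previous one.
Next gap: 18 days. 2015-03-25 + 18 days = 2015-04-12.
Next gap: 21 days. 2015-04-12 + 21 days = 2015-05-03.
Next gap: 24 days. 2015-05-03 + 24 days = 2015-05-27.

2015-05-27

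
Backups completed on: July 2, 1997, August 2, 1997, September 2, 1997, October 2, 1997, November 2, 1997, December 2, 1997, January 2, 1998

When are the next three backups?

February 2, 1998; March 2, 1998; April 2, 1998

The day-of-month is always 2 (31, 31, 30, 31, 30, 31 days between events).
So this recurs on the 2nd of each month.
February 1998: February 2, 1998.
March 1998: March 2, 1998.
April 1998: April 2, 1998.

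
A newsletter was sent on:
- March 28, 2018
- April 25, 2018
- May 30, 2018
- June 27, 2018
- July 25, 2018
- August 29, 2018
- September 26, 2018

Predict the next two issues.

Every date is a Wednesday; gaps 28, 35, 28, 28, 35, 28 days.
Each is the last Wednesday of its month (at least one falls on the 29th or later, ruling out '4th Wednesday').
October 2018 ends with Wednesday October 31, 2018.
November 2018 ends with Wednesday November 28, 2018.

October 31, 2018; November 28, 2018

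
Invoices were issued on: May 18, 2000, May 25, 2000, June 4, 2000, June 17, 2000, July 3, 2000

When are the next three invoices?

Gaps: 7, 10, 13, 16 days — each gap is 3 larger than the previous one.
Next gap: 19 days. July 3, 2000 + 19 days = July 22, 2000.
Next gap: 22 days. July 22, 2000 + 22 days = August 13, 2000.
Next gap: 25 days. August 13, 2000 + 25 days = September 7, 2000.

July 22, 2000; August 13, 2000; September 7, 2000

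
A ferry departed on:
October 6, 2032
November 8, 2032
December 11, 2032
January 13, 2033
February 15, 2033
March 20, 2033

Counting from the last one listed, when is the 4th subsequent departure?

The spacing is 33, 33, 33, 33, 33 days — always 33 days.
March 20, 2033 + 33 days = April 22, 2033.
April 22, 2033 + 33 days = May 25, 2033.
May 25, 2033 + 33 days = June 27, 2033.
June 27, 2033 + 33 days = July 30, 2033.

July 30, 2033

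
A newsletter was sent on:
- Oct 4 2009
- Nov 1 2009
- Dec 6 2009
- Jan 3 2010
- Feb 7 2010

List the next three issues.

Mar 7 2010, Apr 4 2010, May 2 2010

Gaps: 28, 35, 28, 35 days — a mix of 28 and 35. Every date is a Sunday.
Each is the 1st Sunday of its month.
1st Sunday of March 2010: Mar 7 2010.
April 2010 — 1st Sunday is Apr 4 2010.
May 2010 — 1st Sunday is May 2 2010.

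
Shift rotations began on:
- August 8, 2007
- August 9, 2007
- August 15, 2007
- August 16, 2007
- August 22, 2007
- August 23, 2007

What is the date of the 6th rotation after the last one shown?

September 13, 2007

The gap pattern 1, 6, 1, 6, 1 repeats every 2 events.
These are the Wednesdays and Thursdays of each week.
Next Wednesday: August 29, 2007.
The following Thursday is August 30, 2007.
The following Wednesday is September 5, 2007.
The following Thursday is September 6, 2007.
The following Wednesday is September 12, 2007.
The following Thursday is September 13, 2007.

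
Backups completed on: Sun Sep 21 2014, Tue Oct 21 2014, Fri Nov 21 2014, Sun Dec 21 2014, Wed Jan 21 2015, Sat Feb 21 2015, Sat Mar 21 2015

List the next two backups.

Tue Apr 21 2015, Thu May 21 2015

Each date is the 21st; the gaps (30, 31, 30, 31, 31, 28) track the month lengths.
The rule is the 21st of each month.
April 2015: Tue Apr 21 2015.
May 2015: Thu May 21 2015.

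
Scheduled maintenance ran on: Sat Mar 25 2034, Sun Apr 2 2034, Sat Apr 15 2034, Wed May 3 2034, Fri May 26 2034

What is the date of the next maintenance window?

Gaps: 8, 13, 18, 23 days — each gap is 5 larger than the previous one.
Next gap: 28 days. Fri May 26 2034 + 28 days = Fri Jun 23 2034.

Fri Jun 23 2034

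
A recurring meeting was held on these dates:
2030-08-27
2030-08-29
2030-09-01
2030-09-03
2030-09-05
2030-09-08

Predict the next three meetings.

2030-09-10, 2030-09-12, 2030-09-15

Gaps: 2, 3, 2, 2, 3 days — not constant, but cyclic with period 3.
The events fall on every Tuesday, Thursday and Sunday.
Next Tuesday: 2030-09-10.
Next Thursday: 2030-09-12.
Next Sunday: 2030-09-15.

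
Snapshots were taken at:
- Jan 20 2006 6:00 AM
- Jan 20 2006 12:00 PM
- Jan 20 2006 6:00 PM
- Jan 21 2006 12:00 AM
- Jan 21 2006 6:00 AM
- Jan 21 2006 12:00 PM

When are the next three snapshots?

Jan 21 2006 6:00 PM, Jan 22 2006 12:00 AM, Jan 22 2006 6:00 AM

Spacing: 6, 6, 6, 6, 6 h — constant 6 h.
Jan 21 2006 12:00 PM + 6 h = Jan 21 2006 6:00 PM.
Jan 21 2006 6:00 PM + 6 h = Jan 22 2006 12:00 AM.
Jan 22 2006 12:00 AM + 6 h = Jan 22 2006 6:00 AM.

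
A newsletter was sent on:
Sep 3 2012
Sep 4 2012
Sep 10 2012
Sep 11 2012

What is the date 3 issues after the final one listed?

Gaps: 1, 6, 1 days — not constant, but cyclic with period 2.
The events fall on every Monday and Tuesday.
Next Monday: Sep 17 2012.
The following Tuesday is Sep 18 2012.
Next Monday: Sep 24 2012.

Sep 24 2012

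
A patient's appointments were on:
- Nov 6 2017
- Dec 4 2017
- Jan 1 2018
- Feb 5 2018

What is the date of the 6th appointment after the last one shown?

Aug 6 2018

All dates are Mondays, 28, 28, 35 days apart.
Specifically, the 1st Monday of each month.
1st Monday of March 2018: Mar 5 2018.
1st Monday of April 2018: Apr 2 2018.
May 2018 — 1st Monday is May 7 2018.
1st Monday of June 2018: Jun 4 2018.
July 2018 — 1st Monday is Jul 2 2018.
1st Monday of August 2018: Aug 6 2018.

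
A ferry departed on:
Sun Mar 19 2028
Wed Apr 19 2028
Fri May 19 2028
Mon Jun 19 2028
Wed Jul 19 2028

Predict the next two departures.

Sat Aug 19 2028, Tue Sep 19 2028

Gaps: 31, 30, 31, 30 days — not constant. Every event is on the 19th of the month.
Pattern: the 19th of each month.
Next: August 2028 → Sat Aug 19 2028.
Next: September 2028 → Tue Sep 19 2028.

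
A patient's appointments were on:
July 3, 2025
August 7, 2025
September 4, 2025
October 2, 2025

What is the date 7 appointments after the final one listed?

May 7, 2026

Gaps: 35, 28, 28 days — a mix of 28 and 35. Every date is a Thursday.
Each is the 1st Thursday of its month.
November 2025 — 1st Thursday is November 6, 2025.
1st Thursday of December 2025: December 4, 2025.
1st Thursday of January 2026: January 1, 2026.
1st Thursday of February 2026: February 5, 2026.
1st Thursday of March 2026: March 5, 2026.
April 2026 — 1st Thursday is April 2, 2026.
1st Thursday of May 2026: May 7, 2026.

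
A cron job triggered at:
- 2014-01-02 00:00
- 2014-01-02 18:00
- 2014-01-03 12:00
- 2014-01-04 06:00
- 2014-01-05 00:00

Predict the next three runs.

The interval is a steady 18 hours (18, 18, 18, 18).
2014-01-05 00:00 + 18 h = 2014-01-05 18:00.
2014-01-05 18:00 + 18 h = 2014-01-06 12:00.
2014-01-06 12:00 + 18 h = 2014-01-07 06:00.

2014-01-05 18:00, 2014-01-06 12:00, 2014-01-07 06:00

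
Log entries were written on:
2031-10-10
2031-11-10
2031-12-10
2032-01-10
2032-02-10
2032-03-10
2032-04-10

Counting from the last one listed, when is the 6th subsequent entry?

2032-10-10

Each date is the 10th; the gaps (31, 30, 31, 31, 29, 31) track the month lengths.
The rule is the 10th of each month.
Next: May 2032 → 2032-05-10.
Next: June 2032 → 2032-06-10.
Next: July 2032 → 2032-07-10.
Next: August 2032 → 2032-08-10.
Next: September 2032 → 2032-09-10.
Next: October 2032 → 2032-10-10.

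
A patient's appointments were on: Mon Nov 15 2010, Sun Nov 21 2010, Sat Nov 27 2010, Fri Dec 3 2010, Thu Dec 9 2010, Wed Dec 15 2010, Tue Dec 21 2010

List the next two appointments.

Gaps between consecutive events: 6, 6, 6, 6, 6, 6 days — a constant 6-day interval.
Tue Dec 21 2010 + 6 days = Mon Dec 27 2010.
Mon Dec 27 2010 + 6 days = Sun Jan 2 2011.

Mon Dec 27 2010, Sun Jan 2 2011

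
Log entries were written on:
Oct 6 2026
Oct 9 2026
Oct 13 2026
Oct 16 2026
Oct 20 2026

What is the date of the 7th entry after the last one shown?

Nov 13 2026

Every event lands on a Tuesday or Friday (gaps cycle 3, 4, 3, 4).
So the schedule is: every Tuesday and Friday.
The following Friday is Oct 23 2026.
The following Tuesday is Oct 27 2026.
The following Friday is Oct 30 2026.
Next Tuesday: Nov 3 2026.
The following Friday is Nov 6 2026.
The following Tuesday is Nov 10 2026.
The following Friday is Nov 13 2026.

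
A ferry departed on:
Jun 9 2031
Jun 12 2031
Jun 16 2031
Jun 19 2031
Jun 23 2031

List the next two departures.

Jun 26 2031, Jun 30 2031

Every event lands on a Monday or Thursday (gaps cycle 3, 4, 3, 4).
So the schedule is: every Monday and Thursday.
Next Thursday: Jun 26 2031.
Next Monday: Jun 30 2031.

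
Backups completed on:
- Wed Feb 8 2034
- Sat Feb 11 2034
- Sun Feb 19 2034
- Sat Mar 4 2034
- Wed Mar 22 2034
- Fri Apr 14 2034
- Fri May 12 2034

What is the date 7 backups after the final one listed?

The spacing grows by 5 each time: 3, 8, 13, 18, 23, 28 days.
Next gap: 33 days. Fri May 12 2034 + 33 days = Wed Jun 14 2034.
Next gap: 38 days. Wed Jun 14 2034 + 38 days = Sat Jul 22 2034.
Next gap: 43 days. Sat Jul 22 2034 + 43 days = Sun Sep 3 2034.
Next gap: 48 days. Sun Sep 3 2034 + 48 days = Sat Oct 21 2034.
Next gap: 53 days. Sat Oct 21 2034 + 53 days = Wed Dec 13 2034.
Next gap: 58 days. Wed Dec 13 2034 + 58 days = Fri Feb 9 2035.
Next gap: 63 days. Fri Feb 9 2035 + 63 days = Fri Apr 13 2035.

Fri Apr 13 2035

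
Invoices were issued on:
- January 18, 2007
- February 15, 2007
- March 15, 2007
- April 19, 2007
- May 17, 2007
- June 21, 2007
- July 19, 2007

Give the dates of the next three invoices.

August 16, 2007; September 20, 2007; October 18, 2007

All dates are Thursdays, 28, 28, 35, 28, 35, 28 days apart.
Specifically, the 3rd Thursday of each month.
3rd Thursday of August 2007: August 16, 2007.
September 2007 — 3rd Thursday is September 20, 2007.
3rd Thursday of October 2007: October 18, 2007.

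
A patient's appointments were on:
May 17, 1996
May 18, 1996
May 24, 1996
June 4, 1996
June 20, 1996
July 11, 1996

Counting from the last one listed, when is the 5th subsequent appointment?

The spacing grows by 5 each time: 1, 6, 11, 16, 21 days.
Next gap: 26 days. July 11, 1996 + 26 days = August 6, 1996.
Next gap: 31 days. August 6, 1996 + 31 days = September 6, 1996.
Next gap: 36 days. September 6, 1996 + 36 days = October 12, 1996.
Next gap: 41 days. October 12, 1996 + 41 days = November 22, 1996.
Next gap: 46 days. November 22, 1996 + 46 days = January 7, 1997.

January 7, 1997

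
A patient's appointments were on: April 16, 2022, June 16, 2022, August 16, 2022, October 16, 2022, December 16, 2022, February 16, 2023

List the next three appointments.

April 16, 2023; June 16, 2023; August 16, 2023

Each date is the 16th; the gaps (61, 61, 61, 61, 62) track the month lengths.
The rule is the 16th of every 2 months.
Next: April 2023 → April 16, 2023.
Next: June 2023 → June 16, 2023.
August 2023: August 16, 2023.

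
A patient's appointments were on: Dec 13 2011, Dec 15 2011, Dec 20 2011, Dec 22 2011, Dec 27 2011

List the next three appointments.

Dec 29 2011, Jan 3 2012, Jan 5 2012

The gap pattern 2, 5, 2, 5 repeats every 2 events.
These are the Tuesdays and Thursdays of each week.
The following Thursday is Dec 29 2011.
Next Tuesday: Jan 3 2012.
Next Thursday: Jan 5 2012.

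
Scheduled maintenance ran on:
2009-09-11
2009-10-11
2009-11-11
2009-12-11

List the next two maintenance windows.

Each date is the 11th; the gaps (30, 31, 30) track the month lengths.
The rule is the 11th of each month.
January 2010: 2010-01-11.
February 2010: 2010-02-11.

2010-01-11, 2010-02-11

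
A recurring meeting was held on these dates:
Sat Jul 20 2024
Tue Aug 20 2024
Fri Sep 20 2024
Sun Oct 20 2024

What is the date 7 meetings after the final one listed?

Gaps: 31, 31, 30 days — not constant. Every event is on the 20th of the month.
Pattern: the 20th of each month.
November 2024: Wed Nov 20 2024.
December 2024: Fri Dec 20 2024.
January 2025: Mon Jan 20 2025.
February 2025: Thu Feb 20 2025.
Next: March 2025 → Thu Mar 20 2025.
April 2025: Sun Apr 20 2025.
May 2025: Tue May 20 2025.

Tue May 20 2025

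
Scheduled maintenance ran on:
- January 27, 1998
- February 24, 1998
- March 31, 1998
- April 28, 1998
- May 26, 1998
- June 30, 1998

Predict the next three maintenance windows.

July 28, 1998; August 25, 1998; September 29, 1998

Every date is a Tuesday; gaps 28, 35, 28, 28, 35 days.
Each is the last Tuesday of its month (at least one falls on the 29th or later, ruling out '4th Tuesday').
July 1998 ends with Tuesday July 28, 1998.
Last Tuesday of August 1998: August 25, 1998.
Last Tuesday of September 1998: September 29, 1998.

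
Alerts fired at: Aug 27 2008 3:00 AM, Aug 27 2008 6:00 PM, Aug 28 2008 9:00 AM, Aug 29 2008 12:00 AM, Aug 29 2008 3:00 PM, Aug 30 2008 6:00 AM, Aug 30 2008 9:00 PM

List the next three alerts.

Gaps: 15, 15, 15, 15, 15, 15 hours — each event is 15 hours after the previous one.
Aug 30 2008 9:00 PM + 15 h = Aug 31 2008 12:00 PM.
Aug 31 2008 12:00 PM + 15 h = Sep 1 2008 3:00 AM.
Sep 1 2008 3:00 AM + 15 h = Sep 1 2008 6:00 PM.

Aug 31 2008 12:00 PM, Sep 1 2008 3:00 AM, Sep 1 2008 6:00 PM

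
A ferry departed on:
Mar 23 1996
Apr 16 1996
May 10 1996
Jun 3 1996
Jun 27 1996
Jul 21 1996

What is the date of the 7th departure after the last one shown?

The spacing is 24, 24, 24, 24, 24 days — always 24 days.
Jul 21 1996 + 24 days = Aug 14 1996.
Aug 14 1996 + 24 days = Sep 7 1996.
Sep 7 1996 + 24 days = Oct 1 1996.
Oct 1 1996 + 24 days = Oct 25 1996.
Oct 25 1996 + 24 days = Nov 18 1996.
Nov 18 1996 + 24 days = Dec 12 1996.
Dec 12 1996 + 24 days = Jan 5 1997.

Jan 5 1997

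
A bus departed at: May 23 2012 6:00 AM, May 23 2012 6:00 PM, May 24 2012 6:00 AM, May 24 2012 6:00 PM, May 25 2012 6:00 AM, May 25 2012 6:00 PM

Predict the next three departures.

May 26 2012 6:00 AM, May 26 2012 6:00 PM, May 27 2012 6:00 AM

Gaps: 12, 12, 12, 12, 12 hours — each event is 12 hours after the previous one.
May 25 2012 6:00 PM + 12 h = May 26 2012 6:00 AM.
May 26 2012 6:00 AM + 12 h = May 26 2012 6:00 PM.
May 26 2012 6:00 PM + 12 h = May 27 2012 6:00 AM.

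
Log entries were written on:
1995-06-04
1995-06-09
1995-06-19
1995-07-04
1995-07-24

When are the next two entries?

The spacing grows by 5 each time: 5, 10, 15, 20 days.
Next gap: 25 days. 1995-07-24 + 25 days = 1995-08-18.
Next gap: 30 days. 1995-08-18 + 30 days = 1995-09-17.

1995-08-18, 1995-09-17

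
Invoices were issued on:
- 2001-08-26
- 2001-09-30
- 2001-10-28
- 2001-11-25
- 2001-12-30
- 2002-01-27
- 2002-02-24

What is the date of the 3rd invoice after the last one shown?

Every date is a Sunday; gaps 35, 28, 28, 35, 28, 28 days.
Each is the last Sunday of its month (at least one falls on the 29th or later, ruling out '4th Sunday').
Last Sunday of March 2002: 2002-03-31.
Last Sunday of April 2002: 2002-04-28.
May 2002 ends with Sunday 2002-05-26.

2002-05-26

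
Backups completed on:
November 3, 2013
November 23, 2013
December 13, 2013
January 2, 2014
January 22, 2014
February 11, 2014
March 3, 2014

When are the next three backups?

Every event comes 20 days after the last (20, 20, 20, 20, 20, 20).
March 3, 2014 + 20 days = March 23, 2014.
March 23, 2014 + 20 days = April 12, 2014.
April 12, 2014 + 20 days = May 2, 2014.

March 23, 2014; April 12, 2014; May 2, 2014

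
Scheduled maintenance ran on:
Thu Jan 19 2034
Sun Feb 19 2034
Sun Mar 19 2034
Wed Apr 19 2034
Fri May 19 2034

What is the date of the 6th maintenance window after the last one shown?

Sun Nov 19 2034

The day-of-month is always 19 (31, 28, 31, 30 days between events).
So this recurs on the 19th of each month.
June 2034: Mon Jun 19 2034.
Next: July 2034 → Wed Jul 19 2034.
Next: August 2034 → Sat Aug 19 2034.
Next: September 2034 → Tue Sep 19 2034.
October 2034: Thu Oct 19 2034.
November 2034: Sun Nov 19 2034.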